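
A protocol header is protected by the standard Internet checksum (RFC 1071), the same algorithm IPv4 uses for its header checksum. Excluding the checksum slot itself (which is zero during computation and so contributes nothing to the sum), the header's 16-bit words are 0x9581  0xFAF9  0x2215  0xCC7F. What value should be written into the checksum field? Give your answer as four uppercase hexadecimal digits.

One's-complement addition (fold any carry out of bit 15 back into bit 0):
  0x9581 + 0xFAF9 = 0x1907A → wrap carry → 0x907B
  0x907B + 0x2215 = 0x0B290
  0xB290 + 0xCC7F = 0x17F0F → wrap carry → 0x7F10
One's-complement sum = 0x7F10.
Checksum = ~0x7F10 & 0xFFFF = 0x80EF.

80EF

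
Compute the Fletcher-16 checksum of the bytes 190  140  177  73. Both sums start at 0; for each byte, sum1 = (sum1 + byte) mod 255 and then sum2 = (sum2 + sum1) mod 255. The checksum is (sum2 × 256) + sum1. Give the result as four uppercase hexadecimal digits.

4D46

Running sums (mod 255):
  after byte 0 (190): sum1=190, sum2=190
  after byte 1 (140): sum1=75, sum2=10
  after byte 2 (177): sum1=252, sum2=7
  after byte 3 (73): sum1=70, sum2=77
Checksum = sum2·256 + sum1 = 77·256 + 70 = 19782 = 0x4D46.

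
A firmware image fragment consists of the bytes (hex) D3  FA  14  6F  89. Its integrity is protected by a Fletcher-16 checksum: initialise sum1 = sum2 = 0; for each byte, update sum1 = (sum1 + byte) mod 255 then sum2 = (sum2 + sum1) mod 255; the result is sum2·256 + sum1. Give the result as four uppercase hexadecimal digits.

Running sums (mod 255):
  after byte 0 (D3): sum1=211, sum2=211
  after byte 1 (FA): sum1=206, sum2=162
  after byte 2 (14): sum1=226, sum2=133
  after byte 3 (6F): sum1=82, sum2=215
  after byte 4 (89): sum1=219, sum2=179
Checksum = sum2·256 + sum1 = 179·256 + 219 = 46043 = 0xB3DB.

B3DB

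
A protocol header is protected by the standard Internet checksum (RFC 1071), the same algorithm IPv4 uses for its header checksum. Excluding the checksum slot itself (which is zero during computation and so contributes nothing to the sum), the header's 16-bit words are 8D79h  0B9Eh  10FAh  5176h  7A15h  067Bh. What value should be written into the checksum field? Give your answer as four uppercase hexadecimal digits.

One's-complement addition (fold any carry out of bit 15 back into bit 0):
  0x8D79 + 0x0B9E = 0x09917
  0x9917 + 0x10FA = 0x0AA11
  0xAA11 + 0x5176 = 0x0FB87
  0xFB87 + 0x7A15 = 0x1759C → wrap carry → 0x759D
  0x759D + 0x067B = 0x07C18
One's-complement sum = 0x7C18.
Checksum = ~0x7C18 & 0xFFFF = 0x83E7.

83E7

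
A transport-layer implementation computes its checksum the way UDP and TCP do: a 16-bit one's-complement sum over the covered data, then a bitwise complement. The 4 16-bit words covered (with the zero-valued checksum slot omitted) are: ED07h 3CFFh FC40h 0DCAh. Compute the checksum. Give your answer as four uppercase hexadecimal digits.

CBED

One's-complement addition (fold any carry out of bit 15 back into bit 0):
  0xED07 + 0x3CFF = 0x12A06 → wrap carry → 0x2A07
  0x2A07 + 0xFC40 = 0x12647 → wrap carry → 0x2648
  0x2648 + 0x0DCA = 0x03412
One's-complement sum = 0x3412.
Checksum = ~0x3412 & 0xFFFF = 0xCBED.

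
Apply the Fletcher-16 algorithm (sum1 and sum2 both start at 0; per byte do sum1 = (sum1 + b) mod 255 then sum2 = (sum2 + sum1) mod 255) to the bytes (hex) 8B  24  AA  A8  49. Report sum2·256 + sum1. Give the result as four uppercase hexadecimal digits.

Running sums (mod 255):
  after byte 0 (8B): sum1=139, sum2=139
  after byte 1 (24): sum1=175, sum2=59
  after byte 2 (AA): sum1=90, sum2=149
  after byte 3 (A8): sum1=3, sum2=152
  after byte 4 (49): sum1=76, sum2=228
Checksum = sum2·256 + sum1 = 228·256 + 76 = 58444 = 0xE44C.

E44C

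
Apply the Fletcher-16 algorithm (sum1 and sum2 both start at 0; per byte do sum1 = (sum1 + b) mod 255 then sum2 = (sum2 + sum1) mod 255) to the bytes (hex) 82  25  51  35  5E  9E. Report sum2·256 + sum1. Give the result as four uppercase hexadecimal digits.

092B

Running sums (mod 255):
  after byte 0 (82): sum1=130, sum2=130
  after byte 1 (25): sum1=167, sum2=42
  after byte 2 (51): sum1=248, sum2=35
  after byte 3 (35): sum1=46, sum2=81
  after byte 4 (5E): sum1=140, sum2=221
  after byte 5 (9E): sum1=43, sum2=9
Checksum = sum2·256 + sum1 = 9·256 + 43 = 2347 = 0x092B.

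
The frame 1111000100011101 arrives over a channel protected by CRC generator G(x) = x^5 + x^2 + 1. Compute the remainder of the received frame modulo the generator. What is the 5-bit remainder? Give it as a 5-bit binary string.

Modulo-2 division of 1111000100011101 by 100101:
  pos 0: 111100 XOR 100101 = 011001
  pos 1: 110010 XOR 100101 = 010111
  pos 2: 101111 XOR 100101 = 001010
  pos 4: 101000 XOR 100101 = 001101
  pos 6: 110101 XOR 100101 = 010000
  pos 7: 100001 XOR 100101 = 000100
  pos 10: 100101 XOR 100101 = 000000
Remainder = 00000 (zero — the frame passes the CRC check).

00000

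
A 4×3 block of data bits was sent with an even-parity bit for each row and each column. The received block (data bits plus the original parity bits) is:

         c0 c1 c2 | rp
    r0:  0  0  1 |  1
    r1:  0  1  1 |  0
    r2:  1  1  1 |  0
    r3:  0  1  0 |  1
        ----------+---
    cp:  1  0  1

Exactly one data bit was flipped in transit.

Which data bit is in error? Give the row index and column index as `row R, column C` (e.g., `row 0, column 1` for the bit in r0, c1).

row 2, column 1

Recompute each row's even parity and compare to rp:
  r0: data parity 1, sent rp 1 → ok
  r1: data parity 0, sent rp 0 → ok
  r2: data parity 1, sent rp 0 → mismatch
  r3: data parity 1, sent rp 1 → ok
Recompute each column's even parity and compare to cp:
  c0: data parity 1, sent cp 1 → ok
  c1: data parity 1, sent cp 0 → mismatch
  c2: data parity 1, sent cp 1 → ok
Exactly one row (r2) and one column (c1) fail → the flipped bit is at their intersection.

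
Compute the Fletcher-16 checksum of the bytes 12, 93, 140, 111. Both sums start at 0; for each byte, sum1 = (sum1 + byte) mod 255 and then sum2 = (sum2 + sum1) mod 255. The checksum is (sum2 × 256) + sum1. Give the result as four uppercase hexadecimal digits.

D065

Running sums (mod 255):
  after byte 0 (12): sum1=12, sum2=12
  after byte 1 (93): sum1=105, sum2=117
  after byte 2 (140): sum1=245, sum2=107
  after byte 3 (111): sum1=101, sum2=208
Checksum = sum2·256 + sum1 = 208·256 + 101 = 53349 = 0xD065.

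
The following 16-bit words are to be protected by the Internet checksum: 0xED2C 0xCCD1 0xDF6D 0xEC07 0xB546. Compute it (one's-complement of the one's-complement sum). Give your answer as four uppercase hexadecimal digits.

One's-complement addition (fold any carry out of bit 15 back into bit 0):
  0xED2C + 0xCCD1 = 0x1B9FD → wrap carry → 0xB9FE
  0xB9FE + 0xDF6D = 0x1996B → wrap carry → 0x996C
  0x996C + 0xEC07 = 0x18573 → wrap carry → 0x8574
  0x8574 + 0xB546 = 0x13ABA → wrap carry → 0x3ABB
One's-complement sum = 0x3ABB.
Checksum = ~0x3ABB & 0xFFFF = 0xC544.

C544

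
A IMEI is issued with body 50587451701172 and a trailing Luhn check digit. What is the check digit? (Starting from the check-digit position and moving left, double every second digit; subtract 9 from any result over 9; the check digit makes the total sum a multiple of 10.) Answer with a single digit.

0

Partial digits right→left: 2 7 1 1 0 7 1 5 4 7 8 5 0 5
Double every second digit counting from the check-digit position (so the 1st, 3rd, 5th, ... of the partial from the right).
  doubled (with −9 where >9): 4 2 0 2 8 7 0 → sum 23
  kept as-is: 7 1 7 5 7 5 5 → sum 37
Total = 23 + 37 = 60.
Check digit = (10 − (60 mod 10)) mod 10 = 0.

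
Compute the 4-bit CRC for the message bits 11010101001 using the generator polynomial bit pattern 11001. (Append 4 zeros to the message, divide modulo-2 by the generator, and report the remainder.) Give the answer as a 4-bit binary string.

Append 4 zeros: 110101010010000. Divide by 11001 (XOR where the leading bit is 1):
  pos 0: 11010 XOR 11001 = 00011
  pos 3: 11101 XOR 11001 = 00100
  pos 5: 10000 XOR 11001 = 01001
  pos 6: 10011 XOR 11001 = 01010
  pos 7: 10100 XOR 11001 = 01101
  pos 8: 11010 XOR 11001 = 00011
Remainder (last 4 bits) = 1100. This is the CRC / FCS.

1100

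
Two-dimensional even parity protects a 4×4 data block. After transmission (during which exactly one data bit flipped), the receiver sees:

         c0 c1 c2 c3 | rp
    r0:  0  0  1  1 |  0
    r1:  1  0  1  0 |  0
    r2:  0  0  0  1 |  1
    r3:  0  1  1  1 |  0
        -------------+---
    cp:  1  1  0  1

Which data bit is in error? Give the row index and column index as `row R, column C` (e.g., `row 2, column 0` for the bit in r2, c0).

row 3, column 2

Recompute each row's even parity and compare to rp:
  r0: data parity 0, sent rp 0 → ok
  r1: data parity 0, sent rp 0 → ok
  r2: data parity 1, sent rp 1 → ok
  r3: data parity 1, sent rp 0 → mismatch
Recompute each column's even parity and compare to cp:
  c0: data parity 1, sent cp 1 → ok
  c1: data parity 1, sent cp 1 → ok
  c2: data parity 1, sent cp 0 → mismatch
  c3: data parity 1, sent cp 1 → ok
Exactly one row (r3) and one column (c2) fail → the flipped bit is at their intersection.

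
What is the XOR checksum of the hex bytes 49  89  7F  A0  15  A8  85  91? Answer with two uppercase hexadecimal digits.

XOR the bytes together:
  start with 0x49
  0x49 ⊕ 0x89 = 0xC0
  0xC0 ⊕ 0x7F = 0xBF
  0xBF ⊕ 0xA0 = 0x1F
  0x1F ⊕ 0x15 = 0x0A
  0x0A ⊕ 0xA8 = 0xA2
  0xA2 ⊕ 0x85 = 0x27
  0x27 ⊕ 0x91 = 0xB6

B6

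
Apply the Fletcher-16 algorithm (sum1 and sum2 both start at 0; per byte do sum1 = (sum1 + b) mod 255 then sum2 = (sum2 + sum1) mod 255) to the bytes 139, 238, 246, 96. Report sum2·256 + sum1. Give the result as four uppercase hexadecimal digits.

49D1

Running sums (mod 255):
  after byte 0 (139): sum1=139, sum2=139
  after byte 1 (238): sum1=122, sum2=6
  after byte 2 (246): sum1=113, sum2=119
  after byte 3 (96): sum1=209, sum2=73
Checksum = sum2·256 + sum1 = 73·256 + 209 = 18897 = 0x49D1.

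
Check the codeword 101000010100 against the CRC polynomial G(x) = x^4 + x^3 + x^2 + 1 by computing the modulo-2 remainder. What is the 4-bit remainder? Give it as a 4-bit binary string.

0000

Modulo-2 division of 101000010100 by 11101:
  pos 0: 10100 XOR 11101 = 01001
  pos 1: 10010 XOR 11101 = 01111
  pos 2: 11110 XOR 11101 = 00011
  pos 5: 11101 XOR 11101 = 00000
Remainder = 0000 (zero — the frame passes the CRC check).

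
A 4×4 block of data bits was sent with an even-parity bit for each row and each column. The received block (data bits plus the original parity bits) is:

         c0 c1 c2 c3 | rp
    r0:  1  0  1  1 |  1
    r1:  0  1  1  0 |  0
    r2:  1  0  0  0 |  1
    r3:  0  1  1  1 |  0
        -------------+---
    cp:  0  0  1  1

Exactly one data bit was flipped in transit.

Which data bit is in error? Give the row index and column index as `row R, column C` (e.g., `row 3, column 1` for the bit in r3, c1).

row 3, column 3

Recompute each row's even parity and compare to rp:
  r0: data parity 1, sent rp 1 → ok
  r1: data parity 0, sent rp 0 → ok
  r2: data parity 1, sent rp 1 → ok
  r3: data parity 1, sent rp 0 → mismatch
Recompute each column's even parity and compare to cp:
  c0: data parity 0, sent cp 0 → ok
  c1: data parity 0, sent cp 0 → ok
  c2: data parity 1, sent cp 1 → ok
  c3: data parity 0, sent cp 1 → mismatch
Exactly one row (r3) and one column (c3) fail → the flipped bit is at their intersection.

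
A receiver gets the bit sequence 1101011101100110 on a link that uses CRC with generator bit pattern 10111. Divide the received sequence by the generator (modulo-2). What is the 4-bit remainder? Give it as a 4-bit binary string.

Modulo-2 division of 1101011101100110 by 10111:
  pos 0: 11010 XOR 10111 = 01101
  pos 1: 11011 XOR 10111 = 01100
  pos 2: 11001 XOR 10111 = 01110
  pos 3: 11101 XOR 10111 = 01010
  pos 4: 10100 XOR 10111 = 00011
  pos 7: 11110 XOR 10111 = 01001
  pos 8: 10010 XOR 10111 = 00101
  pos 10: 10111 XOR 10111 = 00000
Remainder = 0000 (zero — the frame passes the CRC check).

0000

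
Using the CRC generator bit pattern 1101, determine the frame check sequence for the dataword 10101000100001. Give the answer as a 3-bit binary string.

001

Append 3 zeros: 10101000100001000. Divide by 1101 (XOR where the leading bit is 1):
  pos 0: 1010 XOR 1101 = 0111
  pos 1: 1111 XOR 1101 = 0010
  pos 3: 1000 XOR 1101 = 0101
  pos 4: 1010 XOR 1101 = 0111
  pos 5: 1111 XOR 1101 = 0010
  pos 7: 1000 XOR 1101 = 0101
  pos 8: 1010 XOR 1101 = 0111
  pos 9: 1110 XOR 1101 = 0011
  pos 11: 1110 XOR 1101 = 0011
  pos 13: 1100 XOR 1101 = 0001
Remainder (last 3 bits) = 001. This is the CRC / FCS.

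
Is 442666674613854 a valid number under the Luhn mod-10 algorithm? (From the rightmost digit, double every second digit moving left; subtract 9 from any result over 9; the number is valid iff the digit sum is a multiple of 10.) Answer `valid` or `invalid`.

From the right, keep odd positions and double even positions (subtract 9 from any doubled value over 9):
  doubled (positions 2,4,...): 1 6 3 5 3 3 8 → sum 29
  kept (positions 1,3,...): 4 8 1 4 6 6 2 4 → sum 35
Total = 64.
64 mod 10 = 4, so the number is invalid.

invalid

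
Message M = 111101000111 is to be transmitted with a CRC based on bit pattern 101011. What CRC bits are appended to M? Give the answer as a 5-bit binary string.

11110

Append 5 zeros: 11110100011100000. Divide by 101011 (XOR where the leading bit is 1):
  pos 0: 111101 XOR 101011 = 010110
  pos 1: 101100 XOR 101011 = 000111
  pos 4: 111001 XOR 101011 = 010010
  pos 5: 100101 XOR 101011 = 001110
  pos 7: 111010 XOR 101011 = 010001
  pos 8: 100010 XOR 101011 = 001001
  pos 10: 100100 XOR 101011 = 001111
Remainder (last 5 bits) = 11110. This is the CRC / FCS.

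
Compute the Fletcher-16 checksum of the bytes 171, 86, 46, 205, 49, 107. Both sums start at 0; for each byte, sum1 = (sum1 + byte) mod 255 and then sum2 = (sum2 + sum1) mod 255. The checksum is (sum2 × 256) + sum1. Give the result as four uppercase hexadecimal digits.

Running sums (mod 255):
  after byte 0 (171): sum1=171, sum2=171
  after byte 1 (86): sum1=2, sum2=173
  after byte 2 (46): sum1=48, sum2=221
  after byte 3 (205): sum1=253, sum2=219
  after byte 4 (49): sum1=47, sum2=11
  after byte 5 (107): sum1=154, sum2=165
Checksum = sum2·256 + sum1 = 165·256 + 154 = 42394 = 0xA59A.

A59A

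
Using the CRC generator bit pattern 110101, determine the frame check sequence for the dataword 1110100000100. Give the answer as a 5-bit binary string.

00001

Append 5 zeros: 111010000010000000. Divide by 110101 (XOR where the leading bit is 1):
  pos 0: 111010 XOR 110101 = 001111
  pos 2: 111100 XOR 110101 = 001001
  pos 4: 100100 XOR 110101 = 010001
  pos 5: 100011 XOR 110101 = 010110
  pos 6: 101100 XOR 110101 = 011001
  pos 7: 110010 XOR 110101 = 000111
  pos 10: 111000 XOR 110101 = 001101
  pos 12: 110100 XOR 110101 = 000001
Remainder (last 5 bits) = 00001. This is the CRC / FCS.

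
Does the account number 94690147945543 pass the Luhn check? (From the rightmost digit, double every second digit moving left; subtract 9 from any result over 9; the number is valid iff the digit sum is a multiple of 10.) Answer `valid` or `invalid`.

invalid

From the right, keep odd positions and double even positions (subtract 9 from any doubled value over 9):
  doubled (positions 2,4,...): 8 1 9 8 0 3 9 → sum 38
  kept (positions 1,3,...): 3 5 4 7 1 9 4 → sum 33
Total = 71.
71 mod 10 = 1, so the number is invalid.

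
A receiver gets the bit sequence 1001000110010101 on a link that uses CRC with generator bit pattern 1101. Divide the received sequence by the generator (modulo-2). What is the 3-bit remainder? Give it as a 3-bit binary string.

Modulo-2 division of 1001000110010101 by 1101:
  pos 0: 1001 XOR 1101 = 0100
  pos 1: 1000 XOR 1101 = 0101
  pos 2: 1010 XOR 1101 = 0111
  pos 3: 1110 XOR 1101 = 0011
  pos 5: 1111 XOR 1101 = 0010
  pos 7: 1000 XOR 1101 = 0101
  pos 8: 1011 XOR 1101 = 0110
  pos 9: 1100 XOR 1101 = 0001
  pos 12: 1101 XOR 1101 = 0000
Remainder = 000 (zero — the frame passes the CRC check).

000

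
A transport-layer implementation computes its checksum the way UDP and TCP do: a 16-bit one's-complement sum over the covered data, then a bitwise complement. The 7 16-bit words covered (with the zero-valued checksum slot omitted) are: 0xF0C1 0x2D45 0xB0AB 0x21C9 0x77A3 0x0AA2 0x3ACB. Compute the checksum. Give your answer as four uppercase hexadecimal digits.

5273

One's-complement addition (fold any carry out of bit 15 back into bit 0):
  0xF0C1 + 0x2D45 = 0x11E06 → wrap carry → 0x1E07
  0x1E07 + 0xB0AB = 0x0CEB2
  0xCEB2 + 0x21C9 = 0x0F07B
  0xF07B + 0x77A3 = 0x1681E → wrap carry → 0x681F
  0x681F + 0x0AA2 = 0x072C1
  0x72C1 + 0x3ACB = 0x0AD8C
One's-complement sum = 0xAD8C.
Checksum = ~0xAD8C & 0xFFFF = 0x5273.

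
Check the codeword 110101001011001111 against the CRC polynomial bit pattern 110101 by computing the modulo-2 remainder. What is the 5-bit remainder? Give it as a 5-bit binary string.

Modulo-2 division of 110101001011001111 by 110101:
  pos 0: 110101 XOR 110101 = 000000
  pos 8: 101100 XOR 110101 = 011001
  pos 9: 110011 XOR 110101 = 000110
  pos 12: 110111 XOR 110101 = 000010
Remainder = 00010 (nonzero — an error is detected).

00010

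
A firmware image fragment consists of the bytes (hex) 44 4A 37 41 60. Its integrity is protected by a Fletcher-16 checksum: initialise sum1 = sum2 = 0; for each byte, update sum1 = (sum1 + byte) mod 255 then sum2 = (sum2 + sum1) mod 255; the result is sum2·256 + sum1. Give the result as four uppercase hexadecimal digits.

Running sums (mod 255):
  after byte 0 (44): sum1=68, sum2=68
  after byte 1 (4A): sum1=142, sum2=210
  after byte 2 (37): sum1=197, sum2=152
  after byte 3 (41): sum1=7, sum2=159
  after byte 4 (60): sum1=103, sum2=7
Checksum = sum2·256 + sum1 = 7·256 + 103 = 1895 = 0x0767.

0767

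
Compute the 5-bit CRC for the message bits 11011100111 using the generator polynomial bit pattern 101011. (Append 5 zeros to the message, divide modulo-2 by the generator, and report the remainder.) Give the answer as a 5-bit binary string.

Append 5 zeros: 1101110011100000. Divide by 101011 (XOR where the leading bit is 1):
  pos 0: 110111 XOR 101011 = 011100
  pos 1: 111000 XOR 101011 = 010011
  pos 2: 100110 XOR 101011 = 001101
  pos 4: 110111 XOR 101011 = 011100
  pos 5: 111001 XOR 101011 = 010010
  pos 6: 100100 XOR 101011 = 001111
  pos 8: 111100 XOR 101011 = 010111
  pos 9: 101110 XOR 101011 = 000101
Remainder (last 5 bits) = 01010. This is the CRC / FCS.

01010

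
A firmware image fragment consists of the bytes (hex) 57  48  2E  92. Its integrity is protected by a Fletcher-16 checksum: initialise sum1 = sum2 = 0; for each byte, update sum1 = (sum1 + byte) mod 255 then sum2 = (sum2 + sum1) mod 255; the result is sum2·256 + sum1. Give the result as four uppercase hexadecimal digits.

2560

Running sums (mod 255):
  after byte 0 (57): sum1=87, sum2=87
  after byte 1 (48): sum1=159, sum2=246
  after byte 2 (2E): sum1=205, sum2=196
  after byte 3 (92): sum1=96, sum2=37
Checksum = sum2·256 + sum1 = 37·256 + 96 = 9568 = 0x2560.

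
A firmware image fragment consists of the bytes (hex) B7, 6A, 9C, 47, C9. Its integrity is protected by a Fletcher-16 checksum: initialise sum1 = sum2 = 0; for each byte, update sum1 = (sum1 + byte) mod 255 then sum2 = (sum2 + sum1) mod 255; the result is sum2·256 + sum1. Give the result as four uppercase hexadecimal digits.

Running sums (mod 255):
  after byte 0 (B7): sum1=183, sum2=183
  after byte 1 (6A): sum1=34, sum2=217
  after byte 2 (9C): sum1=190, sum2=152
  after byte 3 (47): sum1=6, sum2=158
  after byte 4 (C9): sum1=207, sum2=110
Checksum = sum2·256 + sum1 = 110·256 + 207 = 28367 = 0x6ECF.

6ECF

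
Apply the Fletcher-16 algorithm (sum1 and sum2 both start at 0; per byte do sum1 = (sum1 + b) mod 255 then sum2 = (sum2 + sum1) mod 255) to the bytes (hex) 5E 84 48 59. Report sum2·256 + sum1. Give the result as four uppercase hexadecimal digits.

Running sums (mod 255):
  after byte 0 (5E): sum1=94, sum2=94
  after byte 1 (84): sum1=226, sum2=65
  after byte 2 (48): sum1=43, sum2=108
  after byte 3 (59): sum1=132, sum2=240
Checksum = sum2·256 + sum1 = 240·256 + 132 = 61572 = 0xF084.

F084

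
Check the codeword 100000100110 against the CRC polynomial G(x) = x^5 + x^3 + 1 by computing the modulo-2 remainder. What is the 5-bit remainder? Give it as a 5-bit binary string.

00000

Modulo-2 division of 100000100110 by 101001:
  pos 0: 100000 XOR 101001 = 001001
  pos 2: 100110 XOR 101001 = 001111
  pos 4: 111101 XOR 101001 = 010100
  pos 5: 101001 XOR 101001 = 000000
Remainder = 00000 (zero — the frame passes the CRC check).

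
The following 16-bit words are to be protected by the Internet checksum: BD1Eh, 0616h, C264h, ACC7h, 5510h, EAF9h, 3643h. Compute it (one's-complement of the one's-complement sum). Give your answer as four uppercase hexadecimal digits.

5751

One's-complement addition (fold any carry out of bit 15 back into bit 0):
  0xBD1E + 0x0616 = 0x0C334
  0xC334 + 0xC264 = 0x18598 → wrap carry → 0x8599
  0x8599 + 0xACC7 = 0x13260 → wrap carry → 0x3261
  0x3261 + 0x5510 = 0x08771
  0x8771 + 0xEAF9 = 0x1726A → wrap carry → 0x726B
  0x726B + 0x3643 = 0x0A8AE
One's-complement sum = 0xA8AE.
Checksum = ~0xA8AE & 0xFFFF = 0x5751.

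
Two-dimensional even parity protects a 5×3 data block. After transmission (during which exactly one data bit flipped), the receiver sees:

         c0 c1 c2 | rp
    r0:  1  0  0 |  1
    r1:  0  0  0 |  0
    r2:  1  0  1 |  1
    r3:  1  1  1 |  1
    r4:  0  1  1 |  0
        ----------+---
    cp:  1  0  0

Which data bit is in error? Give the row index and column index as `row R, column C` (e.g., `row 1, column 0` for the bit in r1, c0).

row 2, column 2

Recompute each row's even parity and compare to rp:
  r0: data parity 1, sent rp 1 → ok
  r1: data parity 0, sent rp 0 → ok
  r2: data parity 0, sent rp 1 → mismatch
  r3: data parity 1, sent rp 1 → ok
  r4: data parity 0, sent rp 0 → ok
Recompute each column's even parity and compare to cp:
  c0: data parity 1, sent cp 1 → ok
  c1: data parity 0, sent cp 0 → ok
  c2: data parity 1, sent cp 0 → mismatch
Exactly one row (r2) and one column (c2) fail → the flipped bit is at their intersection.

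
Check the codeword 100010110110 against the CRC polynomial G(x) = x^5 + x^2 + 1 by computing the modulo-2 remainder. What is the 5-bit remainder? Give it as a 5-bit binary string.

00000

Modulo-2 division of 100010110110 by 100101:
  pos 0: 100010 XOR 100101 = 000111
  pos 3: 111110 XOR 100101 = 011011
  pos 4: 110111 XOR 100101 = 010010
  pos 5: 100101 XOR 100101 = 000000
Remainder = 00000 (zero — the frame passes the CRC check).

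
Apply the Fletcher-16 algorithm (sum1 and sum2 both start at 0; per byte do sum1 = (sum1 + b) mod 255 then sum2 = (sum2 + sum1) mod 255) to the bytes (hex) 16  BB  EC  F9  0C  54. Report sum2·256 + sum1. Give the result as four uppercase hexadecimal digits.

Running sums (mod 255):
  after byte 0 (16): sum1=22, sum2=22
  after byte 1 (BB): sum1=209, sum2=231
  after byte 2 (EC): sum1=190, sum2=166
  after byte 3 (F9): sum1=184, sum2=95
  after byte 4 (0C): sum1=196, sum2=36
  after byte 5 (54): sum1=25, sum2=61
Checksum = sum2·256 + sum1 = 61·256 + 25 = 15641 = 0x3D19.

3D19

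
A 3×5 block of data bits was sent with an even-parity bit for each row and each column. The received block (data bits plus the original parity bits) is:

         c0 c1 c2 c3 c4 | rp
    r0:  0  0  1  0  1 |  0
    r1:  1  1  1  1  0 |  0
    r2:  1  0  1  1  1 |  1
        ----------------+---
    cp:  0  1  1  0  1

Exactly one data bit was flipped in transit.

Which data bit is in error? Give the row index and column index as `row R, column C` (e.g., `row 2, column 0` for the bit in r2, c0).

Recompute each row's even parity and compare to rp:
  r0: data parity 0, sent rp 0 → ok
  r1: data parity 0, sent rp 0 → ok
  r2: data parity 0, sent rp 1 → mismatch
Recompute each column's even parity and compare to cp:
  c0: data parity 0, sent cp 0 → ok
  c1: data parity 1, sent cp 1 → ok
  c2: data parity 1, sent cp 1 → ok
  c3: data parity 0, sent cp 0 → ok
  c4: data parity 0, sent cp 1 → mismatch
Exactly one row (r2) and one column (c4) fail → the flipped bit is at their intersection.

row 2, column 4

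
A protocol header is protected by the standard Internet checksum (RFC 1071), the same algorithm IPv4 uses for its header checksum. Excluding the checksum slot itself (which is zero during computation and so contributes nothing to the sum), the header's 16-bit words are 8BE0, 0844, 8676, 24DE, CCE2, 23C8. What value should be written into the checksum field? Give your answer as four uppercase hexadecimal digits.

CFDB

One's-complement addition (fold any carry out of bit 15 back into bit 0):
  0x8BE0 + 0x0844 = 0x09424
  0x9424 + 0x8676 = 0x11A9A → wrap carry → 0x1A9B
  0x1A9B + 0x24DE = 0x03F79
  0x3F79 + 0xCCE2 = 0x10C5B → wrap carry → 0x0C5C
  0x0C5C + 0x23C8 = 0x03024
One's-complement sum = 0x3024.
Checksum = ~0x3024 & 0xFFFF = 0xCFDB.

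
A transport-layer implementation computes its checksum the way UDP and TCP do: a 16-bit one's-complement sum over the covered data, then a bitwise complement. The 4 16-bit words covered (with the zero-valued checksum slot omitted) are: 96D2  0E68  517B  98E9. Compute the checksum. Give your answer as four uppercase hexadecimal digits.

One's-complement addition (fold any carry out of bit 15 back into bit 0):
  0x96D2 + 0x0E68 = 0x0A53A
  0xA53A + 0x517B = 0x0F6B5
  0xF6B5 + 0x98E9 = 0x18F9E → wrap carry → 0x8F9F
One's-complement sum = 0x8F9F.
Checksum = ~0x8F9F & 0xFFFF = 0x7060.

7060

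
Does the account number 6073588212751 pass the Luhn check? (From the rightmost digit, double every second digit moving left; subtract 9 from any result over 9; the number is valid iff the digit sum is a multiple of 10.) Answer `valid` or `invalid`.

invalid

From the right, keep odd positions and double even positions (subtract 9 from any doubled value over 9):
  doubled (positions 2,4,...): 1 4 4 7 6 0 → sum 22
  kept (positions 1,3,...): 1 7 1 8 5 7 6 → sum 35
Total = 57.
57 mod 10 = 7, so the number is invalid.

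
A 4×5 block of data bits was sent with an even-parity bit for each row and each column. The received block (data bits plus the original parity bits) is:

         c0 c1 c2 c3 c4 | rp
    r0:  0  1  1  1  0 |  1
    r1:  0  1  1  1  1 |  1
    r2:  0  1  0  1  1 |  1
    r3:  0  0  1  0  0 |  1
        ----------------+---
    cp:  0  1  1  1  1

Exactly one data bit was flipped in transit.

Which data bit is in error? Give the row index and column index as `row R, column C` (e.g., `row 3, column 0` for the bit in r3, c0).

Recompute each row's even parity and compare to rp:
  r0: data parity 1, sent rp 1 → ok
  r1: data parity 0, sent rp 1 → mismatch
  r2: data parity 1, sent rp 1 → ok
  r3: data parity 1, sent rp 1 → ok
Recompute each column's even parity and compare to cp:
  c0: data parity 0, sent cp 0 → ok
  c1: data parity 1, sent cp 1 → ok
  c2: data parity 1, sent cp 1 → ok
  c3: data parity 1, sent cp 1 → ok
  c4: data parity 0, sent cp 1 → mismatch
Exactly one row (r1) and one column (c4) fail → the flipped bit is at their intersection.

row 1, column 4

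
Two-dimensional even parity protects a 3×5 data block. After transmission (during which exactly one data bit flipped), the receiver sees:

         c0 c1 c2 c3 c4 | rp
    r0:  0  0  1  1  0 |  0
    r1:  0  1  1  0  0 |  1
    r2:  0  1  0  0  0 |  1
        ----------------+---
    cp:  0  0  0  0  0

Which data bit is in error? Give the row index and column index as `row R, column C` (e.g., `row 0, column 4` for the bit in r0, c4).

Recompute each row's even parity and compare to rp:
  r0: data parity 0, sent rp 0 → ok
  r1: data parity 0, sent rp 1 → mismatch
  r2: data parity 1, sent rp 1 → ok
Recompute each column's even parity and compare to cp:
  c0: data parity 0, sent cp 0 → ok
  c1: data parity 0, sent cp 0 → ok
  c2: data parity 0, sent cp 0 → ok
  c3: data parity 1, sent cp 0 → mismatch
  c4: data parity 0, sent cp 0 → ok
Exactly one row (r1) and one column (c3) fail → the flipped bit is at their intersection.

row 1, column 3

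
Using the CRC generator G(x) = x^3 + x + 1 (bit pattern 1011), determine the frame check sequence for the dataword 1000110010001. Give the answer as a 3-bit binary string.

101

Append 3 zeros: 1000110010001000. Divide by 1011 (XOR where the leading bit is 1):
  pos 0: 1000 XOR 1011 = 0011
  pos 2: 1111 XOR 1011 = 0100
  pos 3: 1000 XOR 1011 = 0011
  pos 5: 1101 XOR 1011 = 0110
  pos 6: 1100 XOR 1011 = 0111
  pos 7: 1110 XOR 1011 = 0101
  pos 8: 1010 XOR 1011 = 0001
  pos 11: 1100 XOR 1011 = 0111
  pos 12: 1110 XOR 1011 = 0101
Remainder (last 3 bits) = 101. This is the CRC / FCS.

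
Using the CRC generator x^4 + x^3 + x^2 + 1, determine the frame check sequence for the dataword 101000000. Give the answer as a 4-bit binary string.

1111

Append 4 zeros: 1010000000000. Divide by 11101 (XOR where the leading bit is 1):
  pos 0: 10100 XOR 11101 = 01001
  pos 1: 10010 XOR 11101 = 01111
  pos 2: 11110 XOR 11101 = 00011
  pos 5: 11000 XOR 11101 = 00101
  pos 7: 10100 XOR 11101 = 01001
  pos 8: 10010 XOR 11101 = 01111
Remainder (last 4 bits) = 1111. This is the CRC / FCS.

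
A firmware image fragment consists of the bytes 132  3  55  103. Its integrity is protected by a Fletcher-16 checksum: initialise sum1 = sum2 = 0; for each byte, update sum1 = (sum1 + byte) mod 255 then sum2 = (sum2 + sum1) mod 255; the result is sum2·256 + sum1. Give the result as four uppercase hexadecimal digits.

Running sums (mod 255):
  after byte 0 (132): sum1=132, sum2=132
  after byte 1 (3): sum1=135, sum2=12
  after byte 2 (55): sum1=190, sum2=202
  after byte 3 (103): sum1=38, sum2=240
Checksum = sum2·256 + sum1 = 240·256 + 38 = 61478 = 0xF026.

F026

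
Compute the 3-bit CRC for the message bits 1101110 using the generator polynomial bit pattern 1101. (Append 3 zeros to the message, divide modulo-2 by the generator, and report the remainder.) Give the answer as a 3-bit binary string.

100

Append 3 zeros: 1101110000. Divide by 1101 (XOR where the leading bit is 1):
  pos 0: 1101 XOR 1101 = 0000
  pos 4: 1100 XOR 1101 = 0001
Remainder (last 3 bits) = 100. This is the CRC / FCS.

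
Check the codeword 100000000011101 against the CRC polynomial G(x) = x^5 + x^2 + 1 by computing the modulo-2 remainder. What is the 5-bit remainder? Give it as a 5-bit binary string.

00000

Modulo-2 division of 100000000011101 by 100101:
  pos 0: 100000 XOR 100101 = 000101
  pos 3: 101000 XOR 100101 = 001101
  pos 5: 110101 XOR 100101 = 010000
  pos 6: 100001 XOR 100101 = 000100
  pos 9: 100101 XOR 100101 = 000000
Remainder = 00000 (zero — the frame passes the CRC check).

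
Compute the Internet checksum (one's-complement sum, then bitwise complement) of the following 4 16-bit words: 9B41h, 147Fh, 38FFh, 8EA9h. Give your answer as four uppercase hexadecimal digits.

8896

One's-complement addition (fold any carry out of bit 15 back into bit 0):
  0x9B41 + 0x147F = 0x0AFC0
  0xAFC0 + 0x38FF = 0x0E8BF
  0xE8BF + 0x8EA9 = 0x17768 → wrap carry → 0x7769
One's-complement sum = 0x7769.
Checksum = ~0x7769 & 0xFFFF = 0x8896.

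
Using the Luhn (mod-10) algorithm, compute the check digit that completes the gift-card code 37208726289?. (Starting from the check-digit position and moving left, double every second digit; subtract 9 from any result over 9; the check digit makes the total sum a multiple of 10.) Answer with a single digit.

Partial digits right→left: 9 8 2 6 2 7 8 0 2 7 3
Double every second digit counting from the check-digit position (so the 1st, 3rd, 5th, ... of the partial from the right).
  doubled (with −9 where >9): 9 4 4 7 4 6 → sum 34
  kept as-is: 8 6 7 0 7 → sum 28
Total = 34 + 28 = 62.
Check digit = (10 − (62 mod 10)) mod 10 = 8.

8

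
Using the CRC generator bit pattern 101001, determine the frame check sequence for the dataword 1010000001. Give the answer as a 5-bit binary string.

Append 5 zeros: 101000000100000. Divide by 101001 (XOR where the leading bit is 1):
  pos 0: 101000 XOR 101001 = 000001
  pos 5: 100010 XOR 101001 = 001011
  pos 7: 101100 XOR 101001 = 000101
Remainder (last 5 bits) = 10100. This is the CRC / FCS.

10100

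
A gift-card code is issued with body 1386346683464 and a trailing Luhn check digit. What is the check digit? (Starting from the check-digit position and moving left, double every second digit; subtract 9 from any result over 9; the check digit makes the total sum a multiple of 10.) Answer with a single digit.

1

Partial digits right→left: 4 6 4 3 8 6 6 4 3 6 8 3 1
Double every second digit counting from the check-digit position (so the 1st, 3rd, 5th, ... of the partial from the right).
  doubled (with −9 where >9): 8 8 7 3 6 7 2 → sum 41
  kept as-is: 6 3 6 4 6 3 → sum 28
Total = 41 + 28 = 69.
Check digit = (10 − (69 mod 10)) mod 10 = 1.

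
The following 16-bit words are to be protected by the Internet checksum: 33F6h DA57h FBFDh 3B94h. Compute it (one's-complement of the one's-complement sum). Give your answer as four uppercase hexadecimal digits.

BA1F

One's-complement addition (fold any carry out of bit 15 back into bit 0):
  0x33F6 + 0xDA57 = 0x10E4D → wrap carry → 0x0E4E
  0x0E4E + 0xFBFD = 0x10A4B → wrap carry → 0x0A4C
  0x0A4C + 0x3B94 = 0x045E0
One's-complement sum = 0x45E0.
Checksum = ~0x45E0 & 0xFFFF = 0xBA1F.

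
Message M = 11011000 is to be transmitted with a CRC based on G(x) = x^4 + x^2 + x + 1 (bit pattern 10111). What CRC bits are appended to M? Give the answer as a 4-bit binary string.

Append 4 zeros: 110110000000. Divide by 10111 (XOR where the leading bit is 1):
  pos 0: 11011 XOR 10111 = 01100
  pos 1: 11000 XOR 10111 = 01111
  pos 2: 11110 XOR 10111 = 01001
  pos 3: 10010 XOR 10111 = 00101
  pos 5: 10100 XOR 10111 = 00011
Remainder (last 4 bits) = 1100. This is the CRC / FCS.

1100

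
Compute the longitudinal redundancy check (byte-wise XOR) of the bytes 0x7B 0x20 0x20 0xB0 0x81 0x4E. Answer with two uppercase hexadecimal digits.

04

XOR the bytes together:
  start with 0x7B
  0x7B ⊕ 0x20 = 0x5B
  0x5B ⊕ 0x20 = 0x7B
  0x7B ⊕ 0xB0 = 0xCB
  0xCB ⊕ 0x81 = 0x4A
  0x4A ⊕ 0x4E = 0x04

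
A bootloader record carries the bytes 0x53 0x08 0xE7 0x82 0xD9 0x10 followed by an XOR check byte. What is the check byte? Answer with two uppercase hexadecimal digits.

XOR the bytes together:
  start with 0x53
  0x53 ⊕ 0x08 = 0x5B
  0x5B ⊕ 0xE7 = 0xBC
  0xBC ⊕ 0x82 = 0x3E
  0x3E ⊕ 0xD9 = 0xE7
  0xE7 ⊕ 0x10 = 0xF7

F7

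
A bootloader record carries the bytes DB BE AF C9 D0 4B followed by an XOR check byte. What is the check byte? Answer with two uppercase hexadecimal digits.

XOR the bytes together:
  start with 0xDB
  0xDB ⊕ 0xBE = 0x65
  0x65 ⊕ 0xAF = 0xCA
  0xCA ⊕ 0xC9 = 0x03
  0x03 ⊕ 0xD0 = 0xD3
  0xD3 ⊕ 0x4B = 0x98

98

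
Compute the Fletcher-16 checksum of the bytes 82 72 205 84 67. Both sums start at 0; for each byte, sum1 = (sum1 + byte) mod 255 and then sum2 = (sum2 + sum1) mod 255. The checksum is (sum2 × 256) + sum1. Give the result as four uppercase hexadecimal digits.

1200

Running sums (mod 255):
  after byte 0 (82): sum1=82, sum2=82
  after byte 1 (72): sum1=154, sum2=236
  after byte 2 (205): sum1=104, sum2=85
  after byte 3 (84): sum1=188, sum2=18
  after byte 4 (67): sum1=0, sum2=18
Checksum = sum2·256 + sum1 = 18·256 + 0 = 4608 = 0x1200.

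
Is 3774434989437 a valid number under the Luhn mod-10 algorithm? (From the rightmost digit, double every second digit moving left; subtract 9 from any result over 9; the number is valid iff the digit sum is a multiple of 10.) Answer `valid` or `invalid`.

From the right, keep odd positions and double even positions (subtract 9 from any doubled value over 9):
  doubled (positions 2,4,...): 6 9 9 6 8 5 → sum 43
  kept (positions 1,3,...): 7 4 8 4 4 7 3 → sum 37
Total = 80.
80 mod 10 = 0, so the number is valid.

valid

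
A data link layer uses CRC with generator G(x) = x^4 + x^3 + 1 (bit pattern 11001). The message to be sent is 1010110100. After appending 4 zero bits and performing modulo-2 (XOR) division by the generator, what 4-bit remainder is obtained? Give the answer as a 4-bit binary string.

Append 4 zeros: 10101101000000. Divide by 11001 (XOR where the leading bit is 1):
  pos 0: 10101 XOR 11001 = 01100
  pos 1: 11001 XOR 11001 = 00000
  pos 7: 10000 XOR 11001 = 01001
  pos 8: 10010 XOR 11001 = 01011
  pos 9: 10110 XOR 11001 = 01111
Remainder (last 4 bits) = 1111. This is the CRC / FCS.

1111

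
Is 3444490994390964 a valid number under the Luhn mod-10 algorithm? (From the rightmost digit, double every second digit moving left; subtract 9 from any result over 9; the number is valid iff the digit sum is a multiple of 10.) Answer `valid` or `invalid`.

invalid

From the right, keep odd positions and double even positions (subtract 9 from any doubled value over 9):
  doubled (positions 2,4,...): 3 0 6 9 0 8 8 6 → sum 40
  kept (positions 1,3,...): 4 9 9 4 9 9 4 4 → sum 52
Total = 92.
92 mod 10 = 2, so the number is invalid.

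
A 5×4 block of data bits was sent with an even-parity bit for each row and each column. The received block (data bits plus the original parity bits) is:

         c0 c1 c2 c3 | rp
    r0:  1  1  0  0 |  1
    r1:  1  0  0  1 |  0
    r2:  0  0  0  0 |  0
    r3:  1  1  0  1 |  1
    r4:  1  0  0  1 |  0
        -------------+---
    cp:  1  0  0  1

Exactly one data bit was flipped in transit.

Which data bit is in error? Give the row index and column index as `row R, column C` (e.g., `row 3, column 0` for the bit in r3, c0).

row 0, column 0

Recompute each row's even parity and compare to rp:
  r0: data parity 0, sent rp 1 → mismatch
  r1: data parity 0, sent rp 0 → ok
  r2: data parity 0, sent rp 0 → ok
  r3: data parity 1, sent rp 1 → ok
  r4: data parity 0, sent rp 0 → ok
Recompute each column's even parity and compare to cp:
  c0: data parity 0, sent cp 1 → mismatch
  c1: data parity 0, sent cp 0 → ok
  c2: data parity 0, sent cp 0 → ok
  c3: data parity 1, sent cp 1 → ok
Exactly one row (r0) and one column (c0) fail → the flipped bit is at their intersection.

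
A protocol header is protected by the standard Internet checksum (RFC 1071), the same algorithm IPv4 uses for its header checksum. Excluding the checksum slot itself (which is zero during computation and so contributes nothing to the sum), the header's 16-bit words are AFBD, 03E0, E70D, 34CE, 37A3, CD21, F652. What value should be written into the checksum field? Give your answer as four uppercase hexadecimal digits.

356E

One's-complement addition (fold any carry out of bit 15 back into bit 0):
  0xAFBD + 0x03E0 = 0x0B39D
  0xB39D + 0xE70D = 0x19AAA → wrap carry → 0x9AAB
  0x9AAB + 0x34CE = 0x0CF79
  0xCF79 + 0x37A3 = 0x1071C → wrap carry → 0x071D
  0x071D + 0xCD21 = 0x0D43E
  0xD43E + 0xF652 = 0x1CA90 → wrap carry → 0xCA91
One's-complement sum = 0xCA91.
Checksum = ~0xCA91 & 0xFFFF = 0x356E.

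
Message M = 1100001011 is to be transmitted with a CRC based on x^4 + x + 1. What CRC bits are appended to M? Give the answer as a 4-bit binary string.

1100

Append 4 zeros: 11000010110000. Divide by 10011 (XOR where the leading bit is 1):
  pos 0: 11000 XOR 10011 = 01011
  pos 1: 10110 XOR 10011 = 00101
  pos 3: 10110 XOR 10011 = 00101
  pos 5: 10111 XOR 10011 = 00100
  pos 7: 10000 XOR 10011 = 00011
Remainder (last 4 bits) = 1100. This is the CRC / FCS.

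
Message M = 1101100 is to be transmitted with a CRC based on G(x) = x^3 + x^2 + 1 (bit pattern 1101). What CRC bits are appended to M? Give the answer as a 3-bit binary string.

Append 3 zeros: 1101100000. Divide by 1101 (XOR where the leading bit is 1):
  pos 0: 1101 XOR 1101 = 0000
  pos 4: 1000 XOR 1101 = 0101
  pos 5: 1010 XOR 1101 = 0111
  pos 6: 1110 XOR 1101 = 0011
Remainder (last 3 bits) = 011. This is the CRC / FCS.

011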